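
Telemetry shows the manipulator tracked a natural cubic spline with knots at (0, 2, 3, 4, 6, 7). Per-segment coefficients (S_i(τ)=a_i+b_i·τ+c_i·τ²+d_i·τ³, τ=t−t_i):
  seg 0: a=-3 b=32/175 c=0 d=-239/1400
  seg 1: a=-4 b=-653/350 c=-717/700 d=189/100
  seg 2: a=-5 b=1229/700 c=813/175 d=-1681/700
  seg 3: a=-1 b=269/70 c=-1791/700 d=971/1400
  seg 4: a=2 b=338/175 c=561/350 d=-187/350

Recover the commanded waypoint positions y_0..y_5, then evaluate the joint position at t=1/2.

y_0 = S_0(0) = a_0 = -3
y_1 = S_1(0) = a_1 = -4
y_2 = S_2(0) = a_2 = -5
y_3 = S_3(0) = a_3 = -1
y_4 = S_4(0) = a_4 = 2
y_5 = S_4(1) = 5
t_q=1/2 is in segment 0 (τ=1/2); S_0(τ)=-6563/2240

y_0=-3 y_1=-4 y_2=-5 y_3=-1 y_4=2 y_5=5
S(1/2) = -6563/2240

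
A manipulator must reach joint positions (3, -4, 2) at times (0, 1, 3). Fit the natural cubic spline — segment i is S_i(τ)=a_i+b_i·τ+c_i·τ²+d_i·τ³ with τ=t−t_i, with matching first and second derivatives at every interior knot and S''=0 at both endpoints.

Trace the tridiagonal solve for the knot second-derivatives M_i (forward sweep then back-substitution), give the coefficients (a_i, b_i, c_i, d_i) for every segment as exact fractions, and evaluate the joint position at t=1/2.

Δ: Δ0=-7, Δ1=3
row 1: diag=6, rhs=60; c'=1/3, d'=10
back: M1=10
M: M0=0, M1=10, M2=0
seg 0: a=3, c=M0/2=0, d=(M1−M0)/(6·1)=5/3, b=Δ0−h0·(2M0+M1)/6=-26/3
seg 1: a=-4, c=M1/2=5, d=(M2−M1)/(6·2)=-5/6, b=Δ1−h1·(2M1+M2)/6=-11/3
t_q=1/2 → seg 0, τ=1/2; S=3+-26/3·τ+0·τ²+5/3·τ³=-9/8

  seg 0: a=3 b=-26/3 c=0 d=5/3
  seg 1: a=-4 b=-11/3 c=5 d=-5/6
S(1/2) = -9/8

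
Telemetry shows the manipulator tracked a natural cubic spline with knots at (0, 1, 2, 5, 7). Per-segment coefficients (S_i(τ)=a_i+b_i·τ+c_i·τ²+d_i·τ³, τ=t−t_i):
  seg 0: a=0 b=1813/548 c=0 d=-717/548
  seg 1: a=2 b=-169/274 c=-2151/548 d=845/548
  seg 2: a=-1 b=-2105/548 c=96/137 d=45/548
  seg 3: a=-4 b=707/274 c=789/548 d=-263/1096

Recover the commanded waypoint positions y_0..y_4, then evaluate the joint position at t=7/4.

y_0 = S_0(0) = a_0 = 0
y_1 = S_1(0) = a_1 = 2
y_2 = S_2(0) = a_2 = -1
y_3 = S_3(0) = a_3 = -4
y_4 = S_3(2) = 5
t_q=7/4 is in segment 1 (τ=3/4); S_1(τ)=-701/35072

y_0=0 y_1=2 y_2=-1 y_3=-4 y_4=5
S(7/4) = -701/35072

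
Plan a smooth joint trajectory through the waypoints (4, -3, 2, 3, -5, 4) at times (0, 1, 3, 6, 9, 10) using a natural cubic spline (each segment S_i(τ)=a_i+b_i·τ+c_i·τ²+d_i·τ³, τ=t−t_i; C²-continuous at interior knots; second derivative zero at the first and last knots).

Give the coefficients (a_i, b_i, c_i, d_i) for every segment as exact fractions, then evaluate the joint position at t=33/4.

Δ: Δ0=-7, Δ1=5/2, Δ2=1/3, Δ3=-8/3, Δ4=9
row 1: diag=6, rhs=57; c'=1/3, d'=19/2
row 2: denom=10−2·1/3=28/3; d'=(-13−2·19/2)/(28/3)=-24/7
row 3: denom=12−3·9/28=309/28; d'=(-18−3·-24/7)/(309/28)=-72/103
row 4: denom=8−3·28/103=740/103; d'=(70−3·-72/103)/(740/103)=3713/370
back: M4=3713/370
back: M3=-72/103−28/103·3713/370=-634/185
back: M2=-24/7−9/28·-634/185=-861/370
back: M1=19/2−1/3·-861/370=1901/185
M: M0=0, M1=1901/185, M2=-861/370, M3=-634/185, M4=3713/370, M5=0
seg 0: a=4, c=M0/2=0, d=(M1−M0)/(6·1)=1901/1110, b=Δ0−h0·(2M0+M1)/6=-9671/1110
seg 1: a=-3, c=M1/2=1901/370, d=(M2−M1)/(6·2)=-4663/4440, b=Δ1−h1·(2M1+M2)/6=-1984/555
seg 2: a=2, c=M2/2=-861/740, d=(M3−M2)/(6·3)=-11/180, b=Δ2−h2·(2M2+M3)/6=971/222
seg 3: a=3, c=M3/2=-317/185, d=(M4−M3)/(6·3)=4981/6660, b=Δ3−h3·(2M3+M4)/6=-9451/2220
seg 4: a=-5, c=M4/2=3713/740, d=(M5−M4)/(6·1)=-3713/2220, b=Δ4−h4·(2M4+M5)/6=6277/1110
t_q=33/4 → seg 3, τ=9/4; S=3+-9451/2220·τ+-317/185·τ²+4981/6660·τ³=-318939/47360

  seg 0: a=4 b=-9671/1110 c=0 d=1901/1110
  seg 1: a=-3 b=-1984/555 c=1901/370 d=-4663/4440
  seg 2: a=2 b=971/222 c=-861/740 d=-11/180
  seg 3: a=3 b=-9451/2220 c=-317/185 d=4981/6660
  seg 4: a=-5 b=6277/1110 c=3713/740 d=-3713/2220
S(33/4) = -318939/47360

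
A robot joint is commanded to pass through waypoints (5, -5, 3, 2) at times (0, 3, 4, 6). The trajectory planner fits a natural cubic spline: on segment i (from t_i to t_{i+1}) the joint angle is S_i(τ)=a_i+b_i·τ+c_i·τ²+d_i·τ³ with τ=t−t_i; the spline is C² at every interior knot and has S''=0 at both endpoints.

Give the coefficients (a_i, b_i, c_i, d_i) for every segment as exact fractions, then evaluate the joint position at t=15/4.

  seg 0: a=5 b=-2317/282 c=0 d=51/94
  seg 1: a=-5 b=907/141 c=459/94 d=-935/282
  seg 2: a=3 b=1763/282 c=-238/47 d=119/141
S(15/4) = 7053/6016

Δ: Δ0=-10/3, Δ1=8, Δ2=-1/2
row 1: diag=8, rhs=68; c'=1/8, d'=17/2
row 2: denom=6−1·1/8=47/8; d'=(-51−1·17/2)/(47/8)=-476/47
back: M2=-476/47
back: M1=17/2−1/8·-476/47=459/47
M: M0=0, M1=459/47, M2=-476/47, M3=0
seg 0: a=5, c=M0/2=0, d=(M1−M0)/(6·3)=51/94, b=Δ0−h0·(2M0+M1)/6=-2317/282
seg 1: a=-5, c=M1/2=459/94, d=(M2−M1)/(6·1)=-935/282, b=Δ1−h1·(2M1+M2)/6=907/141
seg 2: a=3, c=M2/2=-238/47, d=(M3−M2)/(6·2)=119/141, b=Δ2−h2·(2M2+M3)/6=1763/282
t_q=15/4 → seg 1, τ=3/4; S=-5+907/141·τ+459/94·τ²+-935/282·τ³=7053/6016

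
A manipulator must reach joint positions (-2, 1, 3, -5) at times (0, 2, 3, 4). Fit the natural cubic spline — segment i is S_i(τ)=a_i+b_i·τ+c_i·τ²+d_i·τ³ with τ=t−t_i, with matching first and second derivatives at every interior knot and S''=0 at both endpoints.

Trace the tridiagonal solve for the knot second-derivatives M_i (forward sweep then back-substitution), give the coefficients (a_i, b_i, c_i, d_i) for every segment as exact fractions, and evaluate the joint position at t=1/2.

  seg 0: a=-2 b=21/46 c=0 d=6/23
  seg 1: a=1 b=165/46 c=36/23 d=-145/46
  seg 2: a=3 b=-63/23 c=-363/46 d=121/46
S(1/2) = -40/23

Δ: Δ0=3/2, Δ1=2, Δ2=-8
row 1: diag=6, rhs=3; c'=1/6, d'=1/2
row 2: denom=4−1·1/6=23/6; d'=(-60−1·1/2)/(23/6)=-363/23
back: M2=-363/23
back: M1=1/2−1/6·-363/23=72/23
M: M0=0, M1=72/23, M2=-363/23, M3=0
seg 0: a=-2, c=M0/2=0, d=(M1−M0)/(6·2)=6/23, b=Δ0−h0·(2M0+M1)/6=21/46
seg 1: a=1, c=M1/2=36/23, d=(M2−M1)/(6·1)=-145/46, b=Δ1−h1·(2M1+M2)/6=165/46
seg 2: a=3, c=M2/2=-363/46, d=(M3−M2)/(6·1)=121/46, b=Δ2−h2·(2M2+M3)/6=-63/23
t_q=1/2 → seg 0, τ=1/2; S=-2+21/46·τ+0·τ²+6/23·τ³=-40/23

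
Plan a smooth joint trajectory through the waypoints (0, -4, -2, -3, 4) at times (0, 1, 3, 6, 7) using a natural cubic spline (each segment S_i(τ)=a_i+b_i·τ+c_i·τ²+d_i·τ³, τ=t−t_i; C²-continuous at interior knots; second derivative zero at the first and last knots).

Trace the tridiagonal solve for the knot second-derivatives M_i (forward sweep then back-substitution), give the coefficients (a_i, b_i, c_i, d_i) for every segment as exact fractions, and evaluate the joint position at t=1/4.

Δ: Δ0=-4, Δ1=1, Δ2=-1/3, Δ3=7
row 1: diag=6, rhs=30; c'=1/3, d'=5
row 2: denom=10−2·1/3=28/3; d'=(-8−2·5)/(28/3)=-27/14
row 3: denom=8−3·9/28=197/28; d'=(44−3·-27/14)/(197/28)=1394/197
back: M3=1394/197
back: M2=-27/14−9/28·1394/197=-828/197
back: M1=5−1/3·-828/197=1261/197
M: M0=0, M1=1261/197, M2=-828/197, M3=1394/197, M4=0
seg 0: a=0, c=M0/2=0, d=(M1−M0)/(6·1)=1261/1182, b=Δ0−h0·(2M0+M1)/6=-5989/1182
seg 1: a=-4, c=M1/2=1261/394, d=(M2−M1)/(6·2)=-2089/2364, b=Δ1−h1·(2M1+M2)/6=-1103/591
seg 2: a=-2, c=M2/2=-414/197, d=(M3−M2)/(6·3)=1111/1773, b=Δ2−h2·(2M2+M3)/6=196/591
seg 3: a=-3, c=M3/2=697/197, d=(M4−M3)/(6·1)=-697/591, b=Δ3−h3·(2M3+M4)/6=2743/591
t_q=1/4 → seg 0, τ=1/4; S=0+-5989/1182·τ+0·τ²+1261/1182·τ³=-31521/25216

  seg 0: a=0 b=-5989/1182 c=0 d=1261/1182
  seg 1: a=-4 b=-1103/591 c=1261/394 d=-2089/2364
  seg 2: a=-2 b=196/591 c=-414/197 d=1111/1773
  seg 3: a=-3 b=2743/591 c=697/197 d=-697/591
S(1/4) = -31521/25216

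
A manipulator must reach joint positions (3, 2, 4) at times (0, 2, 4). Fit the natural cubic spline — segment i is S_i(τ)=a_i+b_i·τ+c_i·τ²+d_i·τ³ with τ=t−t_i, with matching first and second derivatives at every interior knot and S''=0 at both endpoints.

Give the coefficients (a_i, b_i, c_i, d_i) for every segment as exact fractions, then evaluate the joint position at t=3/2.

Δ: Δ0=-1/2, Δ1=1
row 1: diag=8, rhs=9; c'=1/4, d'=9/8
back: M1=9/8
M: M0=0, M1=9/8, M2=0
seg 0: a=3, c=M0/2=0, d=(M1−M0)/(6·2)=3/32, b=Δ0−h0·(2M0+M1)/6=-7/8
seg 1: a=2, c=M1/2=9/16, d=(M2−M1)/(6·2)=-3/32, b=Δ1−h1·(2M1+M2)/6=1/4
t_q=3/2 → seg 0, τ=3/2; S=3+-7/8·τ+0·τ²+3/32·τ³=513/256

  seg 0: a=3 b=-7/8 c=0 d=3/32
  seg 1: a=2 b=1/4 c=9/16 d=-3/32
S(3/2) = 513/256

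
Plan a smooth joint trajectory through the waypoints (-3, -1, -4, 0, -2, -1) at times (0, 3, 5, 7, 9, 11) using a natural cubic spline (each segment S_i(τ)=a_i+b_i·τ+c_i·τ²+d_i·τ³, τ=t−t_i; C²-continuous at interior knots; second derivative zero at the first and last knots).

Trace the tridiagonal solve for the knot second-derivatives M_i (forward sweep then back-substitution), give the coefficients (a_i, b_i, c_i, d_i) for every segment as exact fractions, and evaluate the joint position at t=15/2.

Δ: Δ0=2/3, Δ1=-3/2, Δ2=2, Δ3=-1, Δ4=1/2
row 1: diag=10, rhs=-13; c'=1/5, d'=-13/10
row 2: denom=8−2·1/5=38/5; d'=(21−2·-13/10)/(38/5)=59/19
row 3: denom=8−2·5/19=142/19; d'=(-18−2·59/19)/(142/19)=-230/71
row 4: denom=8−2·19/71=530/71; d'=(9−2·-230/71)/(530/71)=1099/530
back: M4=1099/530
back: M3=-230/71−19/71·1099/530=-2011/530
back: M2=59/19−5/19·-2011/530=435/106
back: M1=-13/10−1/5·435/106=-562/265
M: M0=0, M1=-562/265, M2=435/106, M3=-2011/530, M4=1099/530, M5=0
seg 0: a=-3, c=M0/2=0, d=(M1−M0)/(6·3)=-281/2385, b=Δ0−h0·(2M0+M1)/6=1373/795
seg 1: a=-1, c=M1/2=-281/265, d=(M2−M1)/(6·2)=3299/6360, b=Δ1−h1·(2M1+M2)/6=-1156/795
seg 2: a=-4, c=M2/2=435/212, d=(M3−M2)/(6·2)=-2093/3180, b=Δ2−h2·(2M2+M3)/6=841/1590
seg 3: a=0, c=M3/2=-2011/1060, d=(M4−M3)/(6·2)=311/636, b=Δ3−h3·(2M3+M4)/6=1333/1590
seg 4: a=-2, c=M4/2=1099/1060, d=(M5−M4)/(6·2)=-1099/6360, b=Δ4−h4·(2M4+M5)/6=-1403/1590
t_q=15/2 → seg 3, τ=1/2; S=0+1333/1590·τ+-2011/1060·τ²+311/636·τ³=51/8480

  seg 0: a=-3 b=1373/795 c=0 d=-281/2385
  seg 1: a=-1 b=-1156/795 c=-281/265 d=3299/6360
  seg 2: a=-4 b=841/1590 c=435/212 d=-2093/3180
  seg 3: a=0 b=1333/1590 c=-2011/1060 d=311/636
  seg 4: a=-2 b=-1403/1590 c=1099/1060 d=-1099/6360
S(15/2) = 51/8480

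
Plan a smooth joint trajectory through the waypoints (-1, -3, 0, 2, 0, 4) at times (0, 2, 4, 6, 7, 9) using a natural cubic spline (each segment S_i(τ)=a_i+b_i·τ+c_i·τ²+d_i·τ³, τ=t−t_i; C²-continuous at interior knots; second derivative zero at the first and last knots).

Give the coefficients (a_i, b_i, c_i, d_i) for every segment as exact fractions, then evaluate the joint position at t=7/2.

  seg 0: a=-1 b=-1541/954 c=0 d=587/3816
  seg 1: a=-3 b=110/477 c=587/636 d=-275/1908
  seg 2: a=0 b=1046/477 c=37/636 d=-1249/3816
  seg 3: a=2 b=-1433/954 c=-101/53 d=1343/954
  seg 4: a=0 b=-520/477 c=737/318 d=-737/1908
S(7/2) = -5413/5088

Δ: Δ0=-1, Δ1=3/2, Δ2=1, Δ3=-2, Δ4=2
row 1: diag=8, rhs=15; c'=1/4, d'=15/8
row 2: denom=8−2·1/4=15/2; d'=(-3−2·15/8)/(15/2)=-9/10
row 3: denom=6−2·4/15=82/15; d'=(-18−2·-9/10)/(82/15)=-243/82
row 4: denom=6−1·15/82=477/82; d'=(24−1·-243/82)/(477/82)=737/159
back: M4=737/159
back: M3=-243/82−15/82·737/159=-202/53
back: M2=-9/10−4/15·-202/53=37/318
back: M1=15/8−1/4·37/318=587/318
M: M0=0, M1=587/318, M2=37/318, M3=-202/53, M4=737/159, M5=0
seg 0: a=-1, c=M0/2=0, d=(M1−M0)/(6·2)=587/3816, b=Δ0−h0·(2M0+M1)/6=-1541/954
seg 1: a=-3, c=M1/2=587/636, d=(M2−M1)/(6·2)=-275/1908, b=Δ1−h1·(2M1+M2)/6=110/477
seg 2: a=0, c=M2/2=37/636, d=(M3−M2)/(6·2)=-1249/3816, b=Δ2−h2·(2M2+M3)/6=1046/477
seg 3: a=2, c=M3/2=-101/53, d=(M4−M3)/(6·1)=1343/954, b=Δ3−h3·(2M3+M4)/6=-1433/954
seg 4: a=0, c=M4/2=737/318, d=(M5−M4)/(6·2)=-737/1908, b=Δ4−h4·(2M4+M5)/6=-520/477
t_q=7/2 → seg 1, τ=3/2; S=-3+110/477·τ+587/636·τ²+-275/1908·τ³=-5413/5088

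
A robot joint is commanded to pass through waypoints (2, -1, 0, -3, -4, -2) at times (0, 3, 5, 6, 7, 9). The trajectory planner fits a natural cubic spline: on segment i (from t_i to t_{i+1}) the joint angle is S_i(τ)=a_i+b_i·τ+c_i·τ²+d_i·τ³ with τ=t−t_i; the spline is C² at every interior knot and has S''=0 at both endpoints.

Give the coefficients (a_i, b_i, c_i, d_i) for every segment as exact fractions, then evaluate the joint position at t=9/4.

Δ: Δ0=-1, Δ1=1/2, Δ2=-3, Δ3=-1, Δ4=1
row 1: diag=10, rhs=9; c'=1/5, d'=9/10
row 2: denom=6−2·1/5=28/5; d'=(-21−2·9/10)/(28/5)=-57/14
row 3: denom=4−1·5/28=107/28; d'=(12−1·-57/14)/(107/28)=450/107
row 4: denom=6−1·28/107=614/107; d'=(12−1·450/107)/(614/107)=417/307
back: M4=417/307
back: M3=450/107−28/107·417/307=1182/307
back: M2=-57/14−5/28·1182/307=-1461/307
back: M1=9/10−1/5·-1461/307=1137/614
M: M0=0, M1=1137/614, M2=-1461/307, M3=1182/307, M4=417/307, M5=0
seg 0: a=2, c=M0/2=0, d=(M1−M0)/(6·3)=379/3684, b=Δ0−h0·(2M0+M1)/6=-2365/1228
seg 1: a=-1, c=M1/2=1137/1228, d=(M2−M1)/(6·2)=-1353/2456, b=Δ1−h1·(2M1+M2)/6=523/614
seg 2: a=0, c=M2/2=-1461/614, d=(M3−M2)/(6·1)=881/614, b=Δ2−h2·(2M2+M3)/6=-631/307
seg 3: a=-3, c=M3/2=591/307, d=(M4−M3)/(6·1)=-255/614, b=Δ3−h3·(2M3+M4)/6=-1541/614
seg 4: a=-4, c=M4/2=417/614, d=(M5−M4)/(6·2)=-139/1228, b=Δ4−h4·(2M4+M5)/6=29/307
t_q=9/4 → seg 0, τ=9/4; S=2+-2365/1228·τ+0·τ²+379/3684·τ³=-91279/78592

  seg 0: a=2 b=-2365/1228 c=0 d=379/3684
  seg 1: a=-1 b=523/614 c=1137/1228 d=-1353/2456
  seg 2: a=0 b=-631/307 c=-1461/614 d=881/614
  seg 3: a=-3 b=-1541/614 c=591/307 d=-255/614
  seg 4: a=-4 b=29/307 c=417/614 d=-139/1228
S(9/4) = -91279/78592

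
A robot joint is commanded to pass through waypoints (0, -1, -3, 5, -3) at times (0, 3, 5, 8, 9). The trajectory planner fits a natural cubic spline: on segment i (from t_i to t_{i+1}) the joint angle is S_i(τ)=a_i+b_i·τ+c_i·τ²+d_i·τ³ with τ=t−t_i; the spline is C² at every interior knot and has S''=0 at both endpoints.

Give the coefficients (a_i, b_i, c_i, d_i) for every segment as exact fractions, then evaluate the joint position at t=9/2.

  seg 0: a=0 b=142/339 c=0 d=-85/1017
  seg 1: a=-1 b=-623/339 c=-85/113 d=397/678
  seg 2: a=-3 b=739/339 c=312/113 d=-881/1017
  seg 3: a=5 b=-1574/339 c=-569/113 d=569/339
S(9/2) = -6279/1808

Δ: Δ0=-1/3, Δ1=-1, Δ2=8/3, Δ3=-8
row 1: diag=10, rhs=-4; c'=1/5, d'=-2/5
row 2: denom=10−2·1/5=48/5; d'=(22−2·-2/5)/(48/5)=19/8
row 3: denom=8−3·5/16=113/16; d'=(-64−3·19/8)/(113/16)=-1138/113
back: M3=-1138/113
back: M2=19/8−5/16·-1138/113=624/113
back: M1=-2/5−1/5·624/113=-170/113
M: M0=0, M1=-170/113, M2=624/113, M3=-1138/113, M4=0
seg 0: a=0, c=M0/2=0, d=(M1−M0)/(6·3)=-85/1017, b=Δ0−h0·(2M0+M1)/6=142/339
seg 1: a=-1, c=M1/2=-85/113, d=(M2−M1)/(6·2)=397/678, b=Δ1−h1·(2M1+M2)/6=-623/339
seg 2: a=-3, c=M2/2=312/113, d=(M3−M2)/(6·3)=-881/1017, b=Δ2−h2·(2M2+M3)/6=739/339
seg 3: a=5, c=M3/2=-569/113, d=(M4−M3)/(6·1)=569/339, b=Δ3−h3·(2M3+M4)/6=-1574/339
t_q=9/2 → seg 1, τ=3/2; S=-1+-623/339·τ+-85/113·τ²+397/678·τ³=-6279/1808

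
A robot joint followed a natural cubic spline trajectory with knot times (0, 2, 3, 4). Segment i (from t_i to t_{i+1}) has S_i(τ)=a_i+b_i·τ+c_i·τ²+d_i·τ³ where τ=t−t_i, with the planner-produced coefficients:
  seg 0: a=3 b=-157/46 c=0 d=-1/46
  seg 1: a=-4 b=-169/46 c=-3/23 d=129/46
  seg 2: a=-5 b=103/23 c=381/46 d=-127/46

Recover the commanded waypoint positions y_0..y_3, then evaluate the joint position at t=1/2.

y_0=3 y_1=-4 y_2=-5 y_3=5
S(1/2) = 475/368

y_0 = S_0(0) = a_0 = 3
y_1 = S_1(0) = a_1 = -4
y_2 = S_2(0) = a_2 = -5
y_3 = S_2(1) = 5
t_q=1/2 is in segment 0 (τ=1/2); S_0(τ)=475/368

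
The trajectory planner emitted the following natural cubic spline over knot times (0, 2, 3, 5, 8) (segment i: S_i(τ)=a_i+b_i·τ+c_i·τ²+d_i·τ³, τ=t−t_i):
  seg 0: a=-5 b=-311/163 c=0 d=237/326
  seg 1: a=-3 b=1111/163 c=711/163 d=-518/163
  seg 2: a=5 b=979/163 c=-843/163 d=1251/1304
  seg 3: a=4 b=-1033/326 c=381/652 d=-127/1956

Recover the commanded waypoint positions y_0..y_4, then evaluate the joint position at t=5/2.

y_0=-5 y_1=-3 y_2=5 y_3=4 y_4=-2
S(5/2) = 359/326

y_0 = S_0(0) = a_0 = -5
y_1 = S_1(0) = a_1 = -3
y_2 = S_2(0) = a_2 = 5
y_3 = S_3(0) = a_3 = 4
y_4 = S_3(3) = -2
t_q=5/2 is in segment 1 (τ=1/2); S_1(τ)=359/326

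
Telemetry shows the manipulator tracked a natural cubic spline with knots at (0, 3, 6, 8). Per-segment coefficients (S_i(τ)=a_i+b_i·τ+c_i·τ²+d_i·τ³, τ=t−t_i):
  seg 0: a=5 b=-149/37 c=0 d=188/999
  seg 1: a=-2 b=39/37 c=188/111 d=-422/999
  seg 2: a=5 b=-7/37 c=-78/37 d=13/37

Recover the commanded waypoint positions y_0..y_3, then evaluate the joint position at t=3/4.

y_0 = S_0(0) = a_0 = 5
y_1 = S_1(0) = a_1 = -2
y_2 = S_2(0) = a_2 = 5
y_3 = S_2(2) = -1
t_q=3/4 is in segment 0 (τ=3/4); S_0(τ)=1219/592

y_0=5 y_1=-2 y_2=5 y_3=-1
S(3/4) = 1219/592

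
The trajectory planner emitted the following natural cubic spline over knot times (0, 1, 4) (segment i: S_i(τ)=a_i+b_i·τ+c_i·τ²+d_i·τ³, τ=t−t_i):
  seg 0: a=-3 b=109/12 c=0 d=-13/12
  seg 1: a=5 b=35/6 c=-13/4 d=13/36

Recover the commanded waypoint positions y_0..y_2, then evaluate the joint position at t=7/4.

y_0 = S_0(0) = a_0 = -3
y_1 = S_1(0) = a_1 = 5
y_2 = S_1(3) = 3
t_q=7/4 is in segment 1 (τ=3/4); S_1(τ)=1971/256

y_0=-3 y_1=5 y_2=3
S(7/4) = 1971/256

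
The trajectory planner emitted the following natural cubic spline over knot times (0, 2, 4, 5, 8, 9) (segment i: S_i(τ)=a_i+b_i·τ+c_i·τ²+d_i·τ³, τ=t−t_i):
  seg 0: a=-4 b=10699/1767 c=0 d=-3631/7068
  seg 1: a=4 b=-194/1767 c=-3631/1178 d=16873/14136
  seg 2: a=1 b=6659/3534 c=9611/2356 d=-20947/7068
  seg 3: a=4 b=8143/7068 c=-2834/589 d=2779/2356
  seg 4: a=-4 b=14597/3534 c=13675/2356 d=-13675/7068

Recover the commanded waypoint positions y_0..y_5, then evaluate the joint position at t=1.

y_0=-4 y_1=4 y_2=1 y_3=4 y_4=-4 y_5=4
S(1) = 3631/2356

y_0 = S_0(0) = a_0 = -4
y_1 = S_1(0) = a_1 = 4
y_2 = S_2(0) = a_2 = 1
y_3 = S_3(0) = a_3 = 4
y_4 = S_4(0) = a_4 = -4
y_5 = S_4(1) = 4
t_q=1 is in segment 0 (τ=1); S_0(τ)=3631/2356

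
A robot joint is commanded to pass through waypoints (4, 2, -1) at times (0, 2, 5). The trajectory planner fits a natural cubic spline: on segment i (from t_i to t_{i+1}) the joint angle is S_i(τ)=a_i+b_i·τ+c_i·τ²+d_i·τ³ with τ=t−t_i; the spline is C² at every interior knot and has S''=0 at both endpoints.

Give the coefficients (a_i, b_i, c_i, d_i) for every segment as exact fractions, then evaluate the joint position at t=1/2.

  seg 0: a=4 b=-1 c=0 d=0
  seg 1: a=2 b=-1 c=0 d=0
S(1/2) = 7/2

Δ: Δ0=-1, Δ1=-1
row 1: diag=10, rhs=0; c'=3/10, d'=0
back: M1=0
M: M0=0, M1=0, M2=0
seg 0: a=4, c=M0/2=0, d=(M1−M0)/(6·2)=0, b=Δ0−h0·(2M0+M1)/6=-1
seg 1: a=2, c=M1/2=0, d=(M2−M1)/(6·3)=0, b=Δ1−h1·(2M1+M2)/6=-1
t_q=1/2 → seg 0, τ=1/2; S=4+-1·τ+0·τ²+0·τ³=7/2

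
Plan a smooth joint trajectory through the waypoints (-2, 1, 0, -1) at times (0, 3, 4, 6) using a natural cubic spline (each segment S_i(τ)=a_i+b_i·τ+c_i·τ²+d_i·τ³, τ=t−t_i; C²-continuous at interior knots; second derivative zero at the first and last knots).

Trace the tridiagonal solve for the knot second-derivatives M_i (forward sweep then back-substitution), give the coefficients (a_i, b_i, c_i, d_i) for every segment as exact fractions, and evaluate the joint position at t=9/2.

Δ: Δ0=1, Δ1=-1, Δ2=-1/2
row 1: diag=8, rhs=-12; c'=1/8, d'=-3/2
row 2: denom=6−1·1/8=47/8; d'=(3−1·-3/2)/(47/8)=36/47
back: M2=36/47
back: M1=-3/2−1/8·36/47=-75/47
M: M0=0, M1=-75/47, M2=36/47, M3=0
seg 0: a=-2, c=M0/2=0, d=(M1−M0)/(6·3)=-25/282, b=Δ0−h0·(2M0+M1)/6=169/94
seg 1: a=1, c=M1/2=-75/94, d=(M2−M1)/(6·1)=37/94, b=Δ1−h1·(2M1+M2)/6=-28/47
seg 2: a=0, c=M2/2=18/47, d=(M3−M2)/(6·2)=-3/47, b=Δ2−h2·(2M2+M3)/6=-95/94
t_q=9/2 → seg 2, τ=1/2; S=0+-95/94·τ+18/47·τ²+-3/47·τ³=-157/376

  seg 0: a=-2 b=169/94 c=0 d=-25/282
  seg 1: a=1 b=-28/47 c=-75/94 d=37/94
  seg 2: a=0 b=-95/94 c=18/47 d=-3/47
S(9/2) = -157/376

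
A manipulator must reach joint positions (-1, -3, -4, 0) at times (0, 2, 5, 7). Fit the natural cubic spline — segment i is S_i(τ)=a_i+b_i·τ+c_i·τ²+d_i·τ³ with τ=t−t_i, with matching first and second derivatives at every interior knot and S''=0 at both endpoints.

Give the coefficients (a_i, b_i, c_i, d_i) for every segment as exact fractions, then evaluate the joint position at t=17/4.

Δ: Δ0=-1, Δ1=-1/3, Δ2=2
row 1: diag=10, rhs=4; c'=3/10, d'=2/5
row 2: denom=10−3·3/10=91/10; d'=(14−3·2/5)/(91/10)=128/91
back: M2=128/91
back: M1=2/5−3/10·128/91=-2/91
M: M0=0, M1=-2/91, M2=128/91, M3=0
seg 0: a=-1, c=M0/2=0, d=(M1−M0)/(6·2)=-1/546, b=Δ0−h0·(2M0+M1)/6=-271/273
seg 1: a=-3, c=M1/2=-1/91, d=(M2−M1)/(6·3)=5/63, b=Δ1−h1·(2M1+M2)/6=-277/273
seg 2: a=-4, c=M2/2=64/91, d=(M3−M2)/(6·2)=-32/273, b=Δ2−h2·(2M2+M3)/6=290/273
t_q=17/4 → seg 1, τ=9/4; S=-3+-277/273·τ+-1/91·τ²+5/63·τ³=-25827/5824

  seg 0: a=-1 b=-271/273 c=0 d=-1/546
  seg 1: a=-3 b=-277/273 c=-1/91 d=5/63
  seg 2: a=-4 b=290/273 c=64/91 d=-32/273
S(17/4) = -25827/5824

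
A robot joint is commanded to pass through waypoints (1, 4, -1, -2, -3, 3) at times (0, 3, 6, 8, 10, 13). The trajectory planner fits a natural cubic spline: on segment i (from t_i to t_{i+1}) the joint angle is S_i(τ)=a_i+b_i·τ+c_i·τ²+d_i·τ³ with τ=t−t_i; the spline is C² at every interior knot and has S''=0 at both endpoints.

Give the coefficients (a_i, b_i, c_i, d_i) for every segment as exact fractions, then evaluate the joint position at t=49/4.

  seg 0: a=1 b=1217/663 c=0 d=-554/5967
  seg 1: a=4 b=-445/663 c=-554/663 d=334/1989
  seg 2: a=-1 b=-763/663 c=448/663 d=-929/5304
  seg 3: a=-2 b=-243/442 c=-995/2652 d=1061/5304
  seg 4: a=-3 b=232/663 c=547/663 d=-547/5967
S(49/4) = 13011/14144

Δ: Δ0=1, Δ1=-5/3, Δ2=-1/2, Δ3=-1/2, Δ4=2
row 1: diag=12, rhs=-16; c'=1/4, d'=-4/3
row 2: denom=10−3·1/4=37/4; d'=(7−3·-4/3)/(37/4)=44/37
row 3: denom=8−2·8/37=280/37; d'=(0−2·44/37)/(280/37)=-11/35
row 4: denom=10−2·37/140=663/70; d'=(15−2·-11/35)/(663/70)=1094/663
back: M4=1094/663
back: M3=-11/35−37/140·1094/663=-995/1326
back: M2=44/37−8/37·-995/1326=896/663
back: M1=-4/3−1/4·896/663=-1108/663
M: M0=0, M1=-1108/663, M2=896/663, M3=-995/1326, M4=1094/663, M5=0
seg 0: a=1, c=M0/2=0, d=(M1−M0)/(6·3)=-554/5967, b=Δ0−h0·(2M0+M1)/6=1217/663
seg 1: a=4, c=M1/2=-554/663, d=(M2−M1)/(6·3)=334/1989, b=Δ1−h1·(2M1+M2)/6=-445/663
seg 2: a=-1, c=M2/2=448/663, d=(M3−M2)/(6·2)=-929/5304, b=Δ2−h2·(2M2+M3)/6=-763/663
seg 3: a=-2, c=M3/2=-995/2652, d=(M4−M3)/(6·2)=1061/5304, b=Δ3−h3·(2M3+M4)/6=-243/442
seg 4: a=-3, c=M4/2=547/663, d=(M5−M4)/(6·3)=-547/5967, b=Δ4−h4·(2M4+M5)/6=232/663
t_q=49/4 → seg 4, τ=9/4; S=-3+232/663·τ+547/663·τ²+-547/5967·τ³=13011/14144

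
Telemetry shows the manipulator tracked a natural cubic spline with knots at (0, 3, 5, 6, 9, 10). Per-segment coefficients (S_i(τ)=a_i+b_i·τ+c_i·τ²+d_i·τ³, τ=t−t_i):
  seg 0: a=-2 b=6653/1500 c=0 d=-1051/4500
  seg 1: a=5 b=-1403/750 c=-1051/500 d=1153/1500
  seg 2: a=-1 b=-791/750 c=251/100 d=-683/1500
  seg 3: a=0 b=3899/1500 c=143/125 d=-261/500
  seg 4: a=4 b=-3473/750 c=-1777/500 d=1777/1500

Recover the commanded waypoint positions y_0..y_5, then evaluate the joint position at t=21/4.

y_0 = S_0(0) = a_0 = -2
y_1 = S_1(0) = a_1 = 5
y_2 = S_2(0) = a_2 = -1
y_3 = S_3(0) = a_3 = 0
y_4 = S_4(0) = a_4 = 4
y_5 = S_4(1) = -3
t_q=21/4 is in segment 2 (τ=1/4); S_2(τ)=-7129/6400

y_0=-2 y_1=5 y_2=-1 y_3=0 y_4=4 y_5=-3
S(21/4) = -7129/6400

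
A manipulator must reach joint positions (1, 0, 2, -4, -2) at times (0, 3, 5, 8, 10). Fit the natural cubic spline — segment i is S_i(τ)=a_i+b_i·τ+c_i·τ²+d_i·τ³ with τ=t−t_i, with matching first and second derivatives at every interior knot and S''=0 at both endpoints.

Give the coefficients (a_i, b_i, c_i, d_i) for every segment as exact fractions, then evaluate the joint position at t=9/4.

  seg 0: a=1 b=-148/145 c=0 d=299/3915
  seg 1: a=0 b=151/145 c=299/435 d=-154/435
  seg 2: a=2 b=-199/435 c=-125/87 d=1204/3915
  seg 3: a=-4 b=-337/435 c=193/145 d=-193/870
S(9/4) = -3959/9280

Δ: Δ0=-1/3, Δ1=1, Δ2=-2, Δ3=1
row 1: diag=10, rhs=8; c'=1/5, d'=4/5
row 2: denom=10−2·1/5=48/5; d'=(-18−2·4/5)/(48/5)=-49/24
row 3: denom=10−3·5/16=145/16; d'=(18−3·-49/24)/(145/16)=386/145
back: M3=386/145
back: M2=-49/24−5/16·386/145=-250/87
back: M1=4/5−1/5·-250/87=598/435
M: M0=0, M1=598/435, M2=-250/87, M3=386/145, M4=0
seg 0: a=1, c=M0/2=0, d=(M1−M0)/(6·3)=299/3915, b=Δ0−h0·(2M0+M1)/6=-148/145
seg 1: a=0, c=M1/2=299/435, d=(M2−M1)/(6·2)=-154/435, b=Δ1−h1·(2M1+M2)/6=151/145
seg 2: a=2, c=M2/2=-125/87, d=(M3−M2)/(6·3)=1204/3915, b=Δ2−h2·(2M2+M3)/6=-199/435
seg 3: a=-4, c=M3/2=193/145, d=(M4−M3)/(6·2)=-193/870, b=Δ3−h3·(2M3+M4)/6=-337/435
t_q=9/4 → seg 0, τ=9/4; S=1+-148/145·τ+0·τ²+299/3915·τ³=-3959/9280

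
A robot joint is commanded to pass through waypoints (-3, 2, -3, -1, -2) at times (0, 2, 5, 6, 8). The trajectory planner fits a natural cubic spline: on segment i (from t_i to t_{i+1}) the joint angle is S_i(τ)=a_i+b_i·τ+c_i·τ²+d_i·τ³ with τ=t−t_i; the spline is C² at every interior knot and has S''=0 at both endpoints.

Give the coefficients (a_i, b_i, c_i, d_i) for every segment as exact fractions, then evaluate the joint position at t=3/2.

  seg 0: a=-3 b=148/39 c=0 d=-101/312
  seg 1: a=2 b=-7/78 c=-101/52 d=17/36
  seg 2: a=-3 b=157/156 c=30/13 d=-205/156
  seg 3: a=-1 b=131/78 c=-85/52 d=85/312
S(3/2) = 1331/832

Δ: Δ0=5/2, Δ1=-5/3, Δ2=2, Δ3=-1/2
row 1: diag=10, rhs=-25; c'=3/10, d'=-5/2
row 2: denom=8−3·3/10=71/10; d'=(22−3·-5/2)/(71/10)=295/71
row 3: denom=6−1·10/71=416/71; d'=(-15−1·295/71)/(416/71)=-85/26
back: M3=-85/26
back: M2=295/71−10/71·-85/26=60/13
back: M1=-5/2−3/10·60/13=-101/26
M: M0=0, M1=-101/26, M2=60/13, M3=-85/26, M4=0
seg 0: a=-3, c=M0/2=0, d=(M1−M0)/(6·2)=-101/312, b=Δ0−h0·(2M0+M1)/6=148/39
seg 1: a=2, c=M1/2=-101/52, d=(M2−M1)/(6·3)=17/36, b=Δ1−h1·(2M1+M2)/6=-7/78
seg 2: a=-3, c=M2/2=30/13, d=(M3−M2)/(6·1)=-205/156, b=Δ2−h2·(2M2+M3)/6=157/156
seg 3: a=-1, c=M3/2=-85/52, d=(M4−M3)/(6·2)=85/312, b=Δ3−h3·(2M3+M4)/6=131/78
t_q=3/2 → seg 0, τ=3/2; S=-3+148/39·τ+0·τ²+-101/312·τ³=1331/832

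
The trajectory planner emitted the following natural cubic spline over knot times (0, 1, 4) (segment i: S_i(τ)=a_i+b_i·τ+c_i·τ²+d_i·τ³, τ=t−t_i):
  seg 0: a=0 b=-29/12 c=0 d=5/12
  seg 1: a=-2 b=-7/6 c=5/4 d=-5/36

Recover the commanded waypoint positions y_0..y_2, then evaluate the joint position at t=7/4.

y_0 = S_0(0) = a_0 = 0
y_1 = S_1(0) = a_1 = -2
y_2 = S_1(3) = 2
t_q=7/4 is in segment 1 (τ=3/4); S_1(τ)=-571/256

y_0=0 y_1=-2 y_2=2
S(7/4) = -571/256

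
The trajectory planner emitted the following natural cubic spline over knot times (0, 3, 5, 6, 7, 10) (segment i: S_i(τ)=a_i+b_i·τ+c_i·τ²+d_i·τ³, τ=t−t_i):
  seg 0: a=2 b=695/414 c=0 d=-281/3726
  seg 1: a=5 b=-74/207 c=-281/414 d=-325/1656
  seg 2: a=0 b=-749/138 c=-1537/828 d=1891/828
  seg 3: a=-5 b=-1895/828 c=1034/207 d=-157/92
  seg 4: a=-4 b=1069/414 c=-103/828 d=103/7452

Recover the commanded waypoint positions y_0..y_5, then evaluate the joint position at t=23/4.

y_0 = S_0(0) = a_0 = 2
y_1 = S_1(0) = a_1 = 5
y_2 = S_2(0) = a_2 = 0
y_3 = S_3(0) = a_3 = -5
y_4 = S_4(0) = a_4 = -4
y_5 = S_4(3) = 3
t_q=23/4 is in segment 2 (τ=3/4); S_2(τ)=-24443/5888

y_0=2 y_1=5 y_2=0 y_3=-5 y_4=-4 y_5=3
S(23/4) = -24443/5888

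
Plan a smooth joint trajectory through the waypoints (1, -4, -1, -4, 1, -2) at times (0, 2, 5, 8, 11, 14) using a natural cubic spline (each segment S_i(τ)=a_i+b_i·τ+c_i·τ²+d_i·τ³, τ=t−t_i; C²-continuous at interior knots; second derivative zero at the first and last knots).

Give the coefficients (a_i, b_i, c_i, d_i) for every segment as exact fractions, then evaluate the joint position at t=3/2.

Δ: Δ0=-5/2, Δ1=1, Δ2=-1, Δ3=5/3, Δ4=-1
row 1: diag=10, rhs=21; c'=3/10, d'=21/10
row 2: denom=12−3·3/10=111/10; d'=(-12−3·21/10)/(111/10)=-61/37
row 3: denom=12−3·10/37=414/37; d'=(16−3·-61/37)/(414/37)=775/414
row 4: denom=12−3·37/138=515/46; d'=(-16−3·775/414)/(515/46)=-2983/1545
back: M4=-2983/1545
back: M3=775/414−37/138·-2983/1545=3692/1545
back: M2=-61/37−10/37·3692/1545=-709/309
back: M1=21/10−3/10·-709/309=1436/515
M: M0=0, M1=1436/515, M2=-709/309, M3=3692/1545, M4=-2983/1545, M5=0
seg 0: a=1, c=M0/2=0, d=(M1−M0)/(6·2)=359/1545, b=Δ0−h0·(2M0+M1)/6=-10597/3090
seg 1: a=-4, c=M1/2=718/515, d=(M2−M1)/(6·3)=-7853/27810, b=Δ1−h1·(2M1+M2)/6=-1981/3090
seg 2: a=-1, c=M2/2=-709/618, d=(M3−M2)/(6·3)=7237/27810, b=Δ2−h2·(2M2+M3)/6=154/1545
seg 3: a=-4, c=M3/2=1846/1545, d=(M4−M3)/(6·3)=-445/1854, b=Δ3−h3·(2M3+M4)/6=749/3090
seg 4: a=1, c=M4/2=-2983/3090, d=(M5−M4)/(6·3)=2983/27810, b=Δ4−h4·(2M4+M5)/6=1438/1545
t_q=3/2 → seg 0, τ=3/2; S=1+-10597/3090·τ+0·τ²+359/1545·τ³=-13843/4120

  seg 0: a=1 b=-10597/3090 c=0 d=359/1545
  seg 1: a=-4 b=-1981/3090 c=718/515 d=-7853/27810
  seg 2: a=-1 b=154/1545 c=-709/618 d=7237/27810
  seg 3: a=-4 b=749/3090 c=1846/1545 d=-445/1854
  seg 4: a=1 b=1438/1545 c=-2983/3090 d=2983/27810
S(3/2) = -13843/4120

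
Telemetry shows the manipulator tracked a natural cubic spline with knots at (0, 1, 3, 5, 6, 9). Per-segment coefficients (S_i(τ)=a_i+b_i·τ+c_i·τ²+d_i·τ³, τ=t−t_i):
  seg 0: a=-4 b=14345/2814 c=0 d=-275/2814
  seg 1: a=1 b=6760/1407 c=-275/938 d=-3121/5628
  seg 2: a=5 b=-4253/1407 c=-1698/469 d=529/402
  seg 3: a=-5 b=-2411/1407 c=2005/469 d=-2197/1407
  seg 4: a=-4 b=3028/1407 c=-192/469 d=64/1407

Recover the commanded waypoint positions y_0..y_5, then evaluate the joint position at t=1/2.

y_0=-4 y_1=1 y_2=5 y_3=-5 y_4=-4 y_5=0
S(1/2) = -10981/7504

y_0 = S_0(0) = a_0 = -4
y_1 = S_1(0) = a_1 = 1
y_2 = S_2(0) = a_2 = 5
y_3 = S_3(0) = a_3 = -5
y_4 = S_4(0) = a_4 = -4
y_5 = S_4(3) = 0
t_q=1/2 is in segment 0 (τ=1/2); S_0(τ)=-10981/7504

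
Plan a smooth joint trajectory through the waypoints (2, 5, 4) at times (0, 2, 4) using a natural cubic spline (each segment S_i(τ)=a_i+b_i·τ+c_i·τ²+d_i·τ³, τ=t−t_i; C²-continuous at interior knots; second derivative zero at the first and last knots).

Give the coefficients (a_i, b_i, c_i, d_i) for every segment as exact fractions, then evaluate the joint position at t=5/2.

  seg 0: a=2 b=2 c=0 d=-1/8
  seg 1: a=5 b=1/2 c=-3/4 d=1/8
S(5/2) = 325/64

Δ: Δ0=3/2, Δ1=-1/2
row 1: diag=8, rhs=-12; c'=1/4, d'=-3/2
back: M1=-3/2
M: M0=0, M1=-3/2, M2=0
seg 0: a=2, c=M0/2=0, d=(M1−M0)/(6·2)=-1/8, b=Δ0−h0·(2M0+M1)/6=2
seg 1: a=5, c=M1/2=-3/4, d=(M2−M1)/(6·2)=1/8, b=Δ1−h1·(2M1+M2)/6=1/2
t_q=5/2 → seg 1, τ=1/2; S=5+1/2·τ+-3/4·τ²+1/8·τ³=325/64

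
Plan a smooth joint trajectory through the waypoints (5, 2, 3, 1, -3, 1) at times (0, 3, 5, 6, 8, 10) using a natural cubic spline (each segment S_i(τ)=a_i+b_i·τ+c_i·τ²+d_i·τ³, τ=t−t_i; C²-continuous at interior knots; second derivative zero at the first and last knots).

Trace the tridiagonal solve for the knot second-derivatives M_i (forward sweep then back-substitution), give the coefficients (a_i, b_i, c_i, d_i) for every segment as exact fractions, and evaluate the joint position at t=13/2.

  seg 0: a=5 b=-1037/596 c=0 d=49/596
  seg 1: a=2 b=143/298 c=441/596 d=-435/1192
  seg 2: a=3 b=-140/149 c=-216/149 d=58/149
  seg 3: a=1 b=-398/149 c=-42/149 d=46/149
  seg 4: a=-3 b=-14/149 c=234/149 d=-39/149
S(13/2) = -219/596

Δ: Δ0=-1, Δ1=1/2, Δ2=-2, Δ3=-2, Δ4=2
row 1: diag=10, rhs=9; c'=1/5, d'=9/10
row 2: denom=6−2·1/5=28/5; d'=(-15−2·9/10)/(28/5)=-3
row 3: denom=6−1·5/28=163/28; d'=(0−1·-3)/(163/28)=84/163
row 4: denom=8−2·56/163=1192/163; d'=(24−2·84/163)/(1192/163)=468/149
back: M4=468/149
back: M3=84/163−56/163·468/149=-84/149
back: M2=-3−5/28·-84/149=-432/149
back: M1=9/10−1/5·-432/149=441/298
M: M0=0, M1=441/298, M2=-432/149, M3=-84/149, M4=468/149, M5=0
seg 0: a=5, c=M0/2=0, d=(M1−M0)/(6·3)=49/596, b=Δ0−h0·(2M0+M1)/6=-1037/596
seg 1: a=2, c=M1/2=441/596, d=(M2−M1)/(6·2)=-435/1192, b=Δ1−h1·(2M1+M2)/6=143/298
seg 2: a=3, c=M2/2=-216/149, d=(M3−M2)/(6·1)=58/149, b=Δ2−h2·(2M2+M3)/6=-140/149
seg 3: a=1, c=M3/2=-42/149, d=(M4−M3)/(6·2)=46/149, b=Δ3−h3·(2M3+M4)/6=-398/149
seg 4: a=-3, c=M4/2=234/149, d=(M5−M4)/(6·2)=-39/149, b=Δ4−h4·(2M4+M5)/6=-14/149
t_q=13/2 → seg 3, τ=1/2; S=1+-398/149·τ+-42/149·τ²+46/149·τ³=-219/596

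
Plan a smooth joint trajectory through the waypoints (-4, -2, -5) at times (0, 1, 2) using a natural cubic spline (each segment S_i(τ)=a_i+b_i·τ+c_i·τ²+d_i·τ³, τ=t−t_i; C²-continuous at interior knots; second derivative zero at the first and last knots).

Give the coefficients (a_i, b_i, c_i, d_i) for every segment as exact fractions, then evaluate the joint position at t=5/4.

  seg 0: a=-4 b=13/4 c=0 d=-5/4
  seg 1: a=-2 b=-1/2 c=-15/4 d=5/4
S(5/4) = -599/256

Δ: Δ0=2, Δ1=-3
row 1: diag=4, rhs=-30; c'=1/4, d'=-15/2
back: M1=-15/2
M: M0=0, M1=-15/2, M2=0
seg 0: a=-4, c=M0/2=0, d=(M1−M0)/(6·1)=-5/4, b=Δ0−h0·(2M0+M1)/6=13/4
seg 1: a=-2, c=M1/2=-15/4, d=(M2−M1)/(6·1)=5/4, b=Δ1−h1·(2M1+M2)/6=-1/2
t_q=5/4 → seg 1, τ=1/4; S=-2+-1/2·τ+-15/4·τ²+5/4·τ³=-599/256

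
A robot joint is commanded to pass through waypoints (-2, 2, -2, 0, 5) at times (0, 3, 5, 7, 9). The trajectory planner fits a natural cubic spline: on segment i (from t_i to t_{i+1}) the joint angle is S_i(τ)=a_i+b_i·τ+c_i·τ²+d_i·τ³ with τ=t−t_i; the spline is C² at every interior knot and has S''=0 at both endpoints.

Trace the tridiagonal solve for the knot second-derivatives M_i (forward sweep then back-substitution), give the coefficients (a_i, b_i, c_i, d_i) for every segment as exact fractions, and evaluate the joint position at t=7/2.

Δ: Δ0=4/3, Δ1=-2, Δ2=1, Δ3=5/2
row 1: diag=10, rhs=-20; c'=1/5, d'=-2
row 2: denom=8−2·1/5=38/5; d'=(18−2·-2)/(38/5)=55/19
row 3: denom=8−2·5/19=142/19; d'=(9−2·55/19)/(142/19)=61/142
back: M3=61/142
back: M2=55/19−5/19·61/142=395/142
back: M1=-2−1/5·395/142=-363/142
M: M0=0, M1=-363/142, M2=395/142, M3=61/142, M4=0
seg 0: a=-2, c=M0/2=0, d=(M1−M0)/(6·3)=-121/852, b=Δ0−h0·(2M0+M1)/6=2225/852
seg 1: a=2, c=M1/2=-363/284, d=(M2−M1)/(6·2)=379/852, b=Δ1−h1·(2M1+M2)/6=-521/426
seg 2: a=-2, c=M2/2=395/284, d=(M3−M2)/(6·2)=-167/852, b=Δ2−h2·(2M2+M3)/6=-425/426
seg 3: a=0, c=M3/2=61/284, d=(M4−M3)/(6·2)=-61/1704, b=Δ3−h3·(2M3+M4)/6=943/426
t_q=7/2 → seg 1, τ=1/2; S=2+-521/426·τ+-363/284·τ²+379/852·τ³=2555/2272

  seg 0: a=-2 b=2225/852 c=0 d=-121/852
  seg 1: a=2 b=-521/426 c=-363/284 d=379/852
  seg 2: a=-2 b=-425/426 c=395/284 d=-167/852
  seg 3: a=0 b=943/426 c=61/284 d=-61/1704
S(7/2) = 2555/2272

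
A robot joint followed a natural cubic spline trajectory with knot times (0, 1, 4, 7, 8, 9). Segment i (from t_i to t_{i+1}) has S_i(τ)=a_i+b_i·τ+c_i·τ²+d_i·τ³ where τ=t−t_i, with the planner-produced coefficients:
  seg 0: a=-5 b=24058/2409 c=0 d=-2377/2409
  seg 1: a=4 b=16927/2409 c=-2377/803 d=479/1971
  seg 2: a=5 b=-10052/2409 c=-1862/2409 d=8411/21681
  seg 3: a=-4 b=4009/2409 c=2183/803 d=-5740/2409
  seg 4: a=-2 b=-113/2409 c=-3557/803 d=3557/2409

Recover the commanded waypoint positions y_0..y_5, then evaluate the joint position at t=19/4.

y_0 = S_0(0) = a_0 = -5
y_1 = S_1(0) = a_1 = 4
y_2 = S_2(0) = a_2 = 5
y_3 = S_3(0) = a_3 = -4
y_4 = S_4(0) = a_4 = -2
y_5 = S_4(1) = -5
t_q=19/4 is in segment 2 (τ=3/4); S_2(τ)=82195/51392

y_0=-5 y_1=4 y_2=5 y_3=-4 y_4=-2 y_5=-5
S(19/4) = 82195/51392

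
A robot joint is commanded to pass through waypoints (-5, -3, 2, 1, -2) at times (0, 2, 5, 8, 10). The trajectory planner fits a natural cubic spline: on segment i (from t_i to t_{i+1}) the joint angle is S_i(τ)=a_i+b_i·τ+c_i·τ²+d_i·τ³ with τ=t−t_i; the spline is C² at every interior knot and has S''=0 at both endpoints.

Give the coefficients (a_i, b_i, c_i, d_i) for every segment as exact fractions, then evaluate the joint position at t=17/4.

  seg 0: a=-5 b=773/1020 c=0 d=247/4080
  seg 1: a=-3 b=757/510 c=247/680 d=-617/6120
  seg 2: a=2 b=113/120 c=-37/68 d=27/680
  seg 3: a=1 b=-319/255 c=-127/680 d=127/4080
S(17/4) = 8967/8704

Δ: Δ0=1, Δ1=5/3, Δ2=-1/3, Δ3=-3/2
row 1: diag=10, rhs=4; c'=3/10, d'=2/5
row 2: denom=12−3·3/10=111/10; d'=(-12−3·2/5)/(111/10)=-44/37
row 3: denom=10−3·10/37=340/37; d'=(-7−3·-44/37)/(340/37)=-127/340
back: M3=-127/340
back: M2=-44/37−10/37·-127/340=-37/34
back: M1=2/5−3/10·-37/34=247/340
M: M0=0, M1=247/340, M2=-37/34, M3=-127/340, M4=0
seg 0: a=-5, c=M0/2=0, d=(M1−M0)/(6·2)=247/4080, b=Δ0−h0·(2M0+M1)/6=773/1020
seg 1: a=-3, c=M1/2=247/680, d=(M2−M1)/(6·3)=-617/6120, b=Δ1−h1·(2M1+M2)/6=757/510
seg 2: a=2, c=M2/2=-37/68, d=(M3−M2)/(6·3)=27/680, b=Δ2−h2·(2M2+M3)/6=113/120
seg 3: a=1, c=M3/2=-127/680, d=(M4−M3)/(6·2)=127/4080, b=Δ3−h3·(2M3+M4)/6=-319/255
t_q=17/4 → seg 1, τ=9/4; S=-3+757/510·τ+247/680·τ²+-617/6120·τ³=8967/8704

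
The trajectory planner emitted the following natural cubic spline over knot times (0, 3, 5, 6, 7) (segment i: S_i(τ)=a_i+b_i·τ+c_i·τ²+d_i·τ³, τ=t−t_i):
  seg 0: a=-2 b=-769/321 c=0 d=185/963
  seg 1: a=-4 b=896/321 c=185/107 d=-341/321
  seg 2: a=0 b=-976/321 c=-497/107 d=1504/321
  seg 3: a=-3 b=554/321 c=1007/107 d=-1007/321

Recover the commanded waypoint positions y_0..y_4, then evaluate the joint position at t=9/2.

y_0=-2 y_1=-4 y_2=0 y_3=-3 y_4=5
S(9/2) = 421/856

y_0 = S_0(0) = a_0 = -2
y_1 = S_1(0) = a_1 = -4
y_2 = S_2(0) = a_2 = 0
y_3 = S_3(0) = a_3 = -3
y_4 = S_3(1) = 5
t_q=9/2 is in segment 1 (τ=3/2); S_1(τ)=421/856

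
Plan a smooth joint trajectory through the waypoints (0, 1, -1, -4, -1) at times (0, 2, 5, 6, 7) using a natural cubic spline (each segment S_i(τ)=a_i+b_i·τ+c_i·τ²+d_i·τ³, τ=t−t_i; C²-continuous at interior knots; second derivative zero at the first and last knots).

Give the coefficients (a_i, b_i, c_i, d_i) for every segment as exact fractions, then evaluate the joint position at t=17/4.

  seg 0: a=0 b=176/411 c=0 d=59/3288
  seg 1: a=1 b=529/822 c=59/548 d=-895/4932
  seg 2: a=-1 b=-5935/1644 c=-209/137 d=3511/1644
  seg 3: a=-4 b=-209/822 c=2675/548 d=-2675/1644
S(17/4) = 32477/35072

Δ: Δ0=1/2, Δ1=-2/3, Δ2=-3, Δ3=3
row 1: diag=10, rhs=-7; c'=3/10, d'=-7/10
row 2: denom=8−3·3/10=71/10; d'=(-14−3·-7/10)/(71/10)=-119/71
row 3: denom=4−1·10/71=274/71; d'=(36−1·-119/71)/(274/71)=2675/274
back: M3=2675/274
back: M2=-119/71−10/71·2675/274=-418/137
back: M1=-7/10−3/10·-418/137=59/274
M: M0=0, M1=59/274, M2=-418/137, M3=2675/274, M4=0
seg 0: a=0, c=M0/2=0, d=(M1−M0)/(6·2)=59/3288, b=Δ0−h0·(2M0+M1)/6=176/411
seg 1: a=1, c=M1/2=59/548, d=(M2−M1)/(6·3)=-895/4932, b=Δ1−h1·(2M1+M2)/6=529/822
seg 2: a=-1, c=M2/2=-209/137, d=(M3−M2)/(6·1)=3511/1644, b=Δ2−h2·(2M2+M3)/6=-5935/1644
seg 3: a=-4, c=M3/2=2675/548, d=(M4−M3)/(6·1)=-2675/1644, b=Δ3−h3·(2M3+M4)/6=-209/822
t_q=17/4 → seg 1, τ=9/4; S=1+529/822·τ+59/548·τ²+-895/4932·τ³=32477/35072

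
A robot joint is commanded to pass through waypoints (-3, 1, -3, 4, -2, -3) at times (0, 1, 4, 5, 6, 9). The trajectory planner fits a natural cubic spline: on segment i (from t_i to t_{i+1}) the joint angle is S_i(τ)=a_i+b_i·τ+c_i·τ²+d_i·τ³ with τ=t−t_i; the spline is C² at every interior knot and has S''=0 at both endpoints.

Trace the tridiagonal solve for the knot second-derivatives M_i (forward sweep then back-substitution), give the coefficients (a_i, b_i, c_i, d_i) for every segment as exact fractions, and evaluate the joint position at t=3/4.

  seg 0: a=-3 b=8948/1641 c=0 d=-2384/1641
  seg 1: a=1 b=1796/1641 c=-2384/547 d=5824/4923
  seg 2: a=-3 b=11300/1641 c=3440/547 d=-10133/1641
  seg 3: a=4 b=1541/1641 c=-6693/547 d=8692/1641
  seg 4: a=-2 b=-12541/1641 c=1999/547 d=-1999/4923
S(3/4) = 1043/2188

Δ: Δ0=4, Δ1=-4/3, Δ2=7, Δ3=-6, Δ4=-1/3
row 1: diag=8, rhs=-32; c'=3/8, d'=-4
row 2: denom=8−3·3/8=55/8; d'=(50−3·-4)/(55/8)=496/55
row 3: denom=4−1·8/55=212/55; d'=(-78−1·496/55)/(212/55)=-2393/106
row 4: denom=8−1·55/212=1641/212; d'=(34−1·-2393/106)/(1641/212)=3998/547
back: M4=3998/547
back: M3=-2393/106−55/212·3998/547=-13386/547
back: M2=496/55−8/55·-13386/547=6880/547
back: M1=-4−3/8·6880/547=-4768/547
M: M0=0, M1=-4768/547, M2=6880/547, M3=-13386/547, M4=3998/547, M5=0
seg 0: a=-3, c=M0/2=0, d=(M1−M0)/(6·1)=-2384/1641, b=Δ0−h0·(2M0+M1)/6=8948/1641
seg 1: a=1, c=M1/2=-2384/547, d=(M2−M1)/(6·3)=5824/4923, b=Δ1−h1·(2M1+M2)/6=1796/1641
seg 2: a=-3, c=M2/2=3440/547, d=(M3−M2)/(6·1)=-10133/1641, b=Δ2−h2·(2M2+M3)/6=11300/1641
seg 3: a=4, c=M3/2=-6693/547, d=(M4−M3)/(6·1)=8692/1641, b=Δ3−h3·(2M3+M4)/6=1541/1641
seg 4: a=-2, c=M4/2=1999/547, d=(M5−M4)/(6·3)=-1999/4923, b=Δ4−h4·(2M4+M5)/6=-12541/1641
t_q=3/4 → seg 0, τ=3/4; S=-3+8948/1641·τ+0·τ²+-2384/1641·τ³=1043/2188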